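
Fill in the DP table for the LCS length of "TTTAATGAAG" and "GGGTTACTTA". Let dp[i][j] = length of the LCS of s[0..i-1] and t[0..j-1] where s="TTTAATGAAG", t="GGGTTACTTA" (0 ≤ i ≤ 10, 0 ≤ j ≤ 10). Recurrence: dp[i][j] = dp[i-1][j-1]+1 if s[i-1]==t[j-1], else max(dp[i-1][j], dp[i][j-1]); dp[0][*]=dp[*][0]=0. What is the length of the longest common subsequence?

5

   ''  G  G  G  T  T  A  C  T  T  A
''  0  0  0  0  0  0  0  0  0  0  0
 T  0  0  0  0  1  1  1  1  1  1  1
 T  0  0  0  0  1  2  2  2  2  2  2
 T  0  0  0  0  1  2  2  2  3  3  3
 A  0  0  0  0  1  2  3  3  3  3  4
 A  0  0  0  0  1  2  3  3  3  3  4
 T  0  0  0  0  1  2  3  3  4  4  4
 G  0  1  1  1  1  2  3  3  4  4  4
 A  0  1  1  1  1  2  3  3  4  4  5
 A  0  1  1  1  1  2  3  3  4  4  5
 G  0  1  2  2  2  2  3  3  4  4  5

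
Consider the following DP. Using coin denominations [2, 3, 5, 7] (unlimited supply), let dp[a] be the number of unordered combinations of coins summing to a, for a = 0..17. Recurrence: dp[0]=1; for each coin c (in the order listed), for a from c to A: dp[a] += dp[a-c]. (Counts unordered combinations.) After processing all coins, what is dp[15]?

after  coin     0     1     2     3     4     5     6     7     8     9    10    11    12    13    14    15    16    17
          2     1     0     1     0     1     0     1     0     1     0     1     0     1     0     1     0     1     0
          3     1     0     1     1     1     1     2     1     2     2     2     2     3     2     3     3     3     3
          5     1     0     1     1     1     2     2     2     3     3     4     4     5     5     6     7     7     8
          7     1     0     1     1     1     2     2     3     3     4     5     5     7     7     9    10    11    13

10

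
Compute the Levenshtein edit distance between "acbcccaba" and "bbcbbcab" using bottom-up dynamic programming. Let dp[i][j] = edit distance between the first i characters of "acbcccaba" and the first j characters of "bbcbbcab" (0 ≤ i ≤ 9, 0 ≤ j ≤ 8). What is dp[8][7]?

   ''  b  b  c  b  b  c  a  b
''  0  1  2  3  4  5  6  7  8
 a  1  1  2  3  4  5  6  6  7
 c  2  2  2  2  3  4  5  6  7
 b  3  2  2  3  2  3  4  5  6
 c  4  3  3  2  3  3  3  4  5
 c  5  4  4  3  3  4  3  4  5
 c  6  5  5  4  4  4  4  4  5
 a  7  6  6  5  5  5  5  4  5
 b  8  7  6  6  5  5  6  5  4
 a  9  8  7  7  6  6  6  6  5

5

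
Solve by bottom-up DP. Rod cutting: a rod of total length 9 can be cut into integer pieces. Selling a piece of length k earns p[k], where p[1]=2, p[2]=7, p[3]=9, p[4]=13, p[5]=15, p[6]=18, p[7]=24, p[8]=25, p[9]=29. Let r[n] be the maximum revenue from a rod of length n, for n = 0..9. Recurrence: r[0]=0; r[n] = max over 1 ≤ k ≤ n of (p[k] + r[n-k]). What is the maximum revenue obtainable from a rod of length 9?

   n    0    1    2    3    4    5    6    7    8    9
r[n]    0    2    7    9   14   16   21   24   28   31

31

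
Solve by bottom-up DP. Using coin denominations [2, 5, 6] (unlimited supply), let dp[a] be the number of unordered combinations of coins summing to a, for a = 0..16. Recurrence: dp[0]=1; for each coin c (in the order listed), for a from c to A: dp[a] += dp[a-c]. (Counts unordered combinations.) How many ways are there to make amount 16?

5

after  coin     0     1     2     3     4     5     6     7     8     9    10    11    12    13    14    15    16
          2     1     0     1     0     1     0     1     0     1     0     1     0     1     0     1     0     1
          5     1     0     1     0     1     1     1     1     1     1     2     1     2     1     2     2     2
          6     1     0     1     0     1     1     2     1     2     1     3     2     4     2     4     3     5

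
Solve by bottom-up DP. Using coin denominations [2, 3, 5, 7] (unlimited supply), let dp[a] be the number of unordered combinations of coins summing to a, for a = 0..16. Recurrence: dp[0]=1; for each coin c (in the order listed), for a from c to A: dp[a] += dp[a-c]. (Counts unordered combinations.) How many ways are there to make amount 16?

after  coin     0     1     2     3     4     5     6     7     8     9    10    11    12    13    14    15    16
          2     1     0     1     0     1     0     1     0     1     0     1     0     1     0     1     0     1
          3     1     0     1     1     1     1     2     1     2     2     2     2     3     2     3     3     3
          5     1     0     1     1     1     2     2     2     3     3     4     4     5     5     6     7     7
          7     1     0     1     1     1     2     2     3     3     4     5     5     7     7     9    10    11

11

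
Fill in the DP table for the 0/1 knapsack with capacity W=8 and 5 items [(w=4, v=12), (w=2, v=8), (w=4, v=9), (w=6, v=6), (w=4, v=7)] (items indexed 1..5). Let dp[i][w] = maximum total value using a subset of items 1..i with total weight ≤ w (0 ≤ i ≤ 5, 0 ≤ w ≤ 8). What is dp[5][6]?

i\w   0   1   2   3   4   5   6   7   8
  0   0   0   0   0   0   0   0   0   0
  1   0   0   0   0  12  12  12  12  12
  2   0   0   8   8  12  12  20  20  20
  3   0   0   8   8  12  12  20  20  21
  4   0   0   8   8  12  12  20  20  21
  5   0   0   8   8  12  12  20  20  21

20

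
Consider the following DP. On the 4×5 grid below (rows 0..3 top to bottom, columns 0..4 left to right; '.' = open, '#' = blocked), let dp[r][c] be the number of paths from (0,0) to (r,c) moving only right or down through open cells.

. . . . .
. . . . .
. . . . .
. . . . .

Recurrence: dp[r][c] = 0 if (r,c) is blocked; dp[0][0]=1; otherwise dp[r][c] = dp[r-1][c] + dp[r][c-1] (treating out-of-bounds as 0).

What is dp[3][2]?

r\c   0   1   2   3   4
  0   1   1   1   1   1
  1   1   2   3   4   5
  2   1   3   6  10  15
  3   1   4  10  20  35

10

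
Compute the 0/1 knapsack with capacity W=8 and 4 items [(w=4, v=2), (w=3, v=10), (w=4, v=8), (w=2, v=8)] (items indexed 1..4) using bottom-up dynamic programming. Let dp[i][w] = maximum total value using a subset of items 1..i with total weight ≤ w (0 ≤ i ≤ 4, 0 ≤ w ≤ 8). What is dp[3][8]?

i\w   0   1   2   3   4   5   6   7   8
  0   0   0   0   0   0   0   0   0   0
  1   0   0   0   0   2   2   2   2   2
  2   0   0   0  10  10  10  10  12  12
  3   0   0   0  10  10  10  10  18  18
  4   0   0   8  10  10  18  18  18  18

18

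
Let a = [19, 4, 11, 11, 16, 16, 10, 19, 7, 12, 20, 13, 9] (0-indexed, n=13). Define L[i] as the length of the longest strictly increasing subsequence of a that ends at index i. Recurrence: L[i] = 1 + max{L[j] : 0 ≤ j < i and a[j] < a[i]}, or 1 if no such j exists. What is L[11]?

4

   i    0    1    2    3    4    5    6    7    8    9   10   11   12
a[i]   19    4   11   11   16   16   10   19    7   12   20   13    9
L[i]    1    1    2    2    3    3    2    4    2    3    5    4    3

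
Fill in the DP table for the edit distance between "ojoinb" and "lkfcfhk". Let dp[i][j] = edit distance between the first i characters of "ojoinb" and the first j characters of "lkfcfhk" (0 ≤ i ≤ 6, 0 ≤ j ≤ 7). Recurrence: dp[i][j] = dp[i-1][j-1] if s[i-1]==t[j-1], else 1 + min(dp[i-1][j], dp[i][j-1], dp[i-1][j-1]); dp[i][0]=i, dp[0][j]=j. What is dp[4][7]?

7

   ''  l  k  f  c  f  h  k
''  0  1  2  3  4  5  6  7
 o  1  1  2  3  4  5  6  7
 j  2  2  2  3  4  5  6  7
 o  3  3  3  3  4  5  6  7
 i  4  4  4  4  4  5  6  7
 n  5  5  5  5  5  5  6  7
 b  6  6  6  6  6  6  6  7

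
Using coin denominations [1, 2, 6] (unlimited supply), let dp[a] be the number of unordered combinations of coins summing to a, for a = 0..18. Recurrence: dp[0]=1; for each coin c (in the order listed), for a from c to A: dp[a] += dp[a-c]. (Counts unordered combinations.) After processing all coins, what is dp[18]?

22

after  coin     0     1     2     3     4     5     6     7     8     9    10    11    12    13    14    15    16    17    18
          1     1     1     1     1     1     1     1     1     1     1     1     1     1     1     1     1     1     1     1
          2     1     1     2     2     3     3     4     4     5     5     6     6     7     7     8     8     9     9    10
          6     1     1     2     2     3     3     5     5     7     7     9     9    12    12    15    15    18    18    22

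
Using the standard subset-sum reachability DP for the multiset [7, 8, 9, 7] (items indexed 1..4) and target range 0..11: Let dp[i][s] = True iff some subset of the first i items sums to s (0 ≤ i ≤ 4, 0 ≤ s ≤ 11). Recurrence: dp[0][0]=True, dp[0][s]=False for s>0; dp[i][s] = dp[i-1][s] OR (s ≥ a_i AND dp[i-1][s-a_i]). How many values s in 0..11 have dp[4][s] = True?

i\s   0   1   2   3   4   5   6   7   8   9  10  11
  0   T   F   F   F   F   F   F   F   F   F   F   F
  1   T   F   F   F   F   F   F   T   F   F   F   F
  2   T   F   F   F   F   F   F   T   T   F   F   F
  3   T   F   F   F   F   F   F   T   T   T   F   F
  4   T   F   F   F   F   F   F   T   T   T   F   F

4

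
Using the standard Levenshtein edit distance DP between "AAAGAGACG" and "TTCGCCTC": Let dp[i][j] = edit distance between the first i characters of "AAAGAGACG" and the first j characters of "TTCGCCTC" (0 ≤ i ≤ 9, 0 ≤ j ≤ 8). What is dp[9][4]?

7

   ''  T  T  C  G  C  C  T  C
''  0  1  2  3  4  5  6  7  8
 A  1  1  2  3  4  5  6  7  8
 A  2  2  2  3  4  5  6  7  8
 A  3  3  3  3  4  5  6  7  8
 G  4  4  4  4  3  4  5  6  7
 A  5  5  5  5  4  4  5  6  7
 G  6  6  6  6  5  5  5  6  7
 A  7  7  7  7  6  6  6  6  7
 C  8  8  8  7  7  6  6  7  6
 G  9  9  9  8  7  7  7  7  7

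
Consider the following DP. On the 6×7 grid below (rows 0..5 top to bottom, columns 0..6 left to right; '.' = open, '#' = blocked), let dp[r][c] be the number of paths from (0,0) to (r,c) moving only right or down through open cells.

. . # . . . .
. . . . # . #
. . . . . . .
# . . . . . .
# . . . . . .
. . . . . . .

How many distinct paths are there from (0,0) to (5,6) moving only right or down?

278

r\c   0   1   2   3   4   5   6
  0   1   1   0   0   0   0   0
  1   1   2   2   2   0   0   0
  2   1   3   5   7   7   7   7
  3   0   3   8  15  22  29  36
  4   0   3  11  26  48  77 113
  5   0   3  14  40  88 165 278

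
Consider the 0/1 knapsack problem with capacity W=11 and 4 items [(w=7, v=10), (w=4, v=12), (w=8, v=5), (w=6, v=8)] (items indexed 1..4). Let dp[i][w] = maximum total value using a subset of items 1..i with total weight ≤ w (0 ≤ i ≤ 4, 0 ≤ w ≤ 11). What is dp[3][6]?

i\w   0   1   2   3   4   5   6   7   8   9  10  11
  0   0   0   0   0   0   0   0   0   0   0   0   0
  1   0   0   0   0   0   0   0  10  10  10  10  10
  2   0   0   0   0  12  12  12  12  12  12  12  22
  3   0   0   0   0  12  12  12  12  12  12  12  22
  4   0   0   0   0  12  12  12  12  12  12  20  22

12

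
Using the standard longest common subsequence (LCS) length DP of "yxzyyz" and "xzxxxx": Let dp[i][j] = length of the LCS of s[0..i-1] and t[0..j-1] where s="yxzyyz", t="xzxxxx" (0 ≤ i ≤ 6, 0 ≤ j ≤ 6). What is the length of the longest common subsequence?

   ''  x  z  x  x  x  x
''  0  0  0  0  0  0  0
 y  0  0  0  0  0  0  0
 x  0  1  1  1  1  1  1
 z  0  1  2  2  2  2  2
 y  0  1  2  2  2  2  2
 y  0  1  2  2  2  2  2
 z  0  1  2  2  2  2  2

2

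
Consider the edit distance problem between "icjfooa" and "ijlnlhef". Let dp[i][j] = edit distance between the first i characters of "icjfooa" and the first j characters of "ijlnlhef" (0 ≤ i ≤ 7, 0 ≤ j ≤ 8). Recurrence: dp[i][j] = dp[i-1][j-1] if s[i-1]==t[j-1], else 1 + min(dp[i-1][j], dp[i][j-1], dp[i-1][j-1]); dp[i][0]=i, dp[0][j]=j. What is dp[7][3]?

5

   ''  i  j  l  n  l  h  e  f
''  0  1  2  3  4  5  6  7  8
 i  1  0  1  2  3  4  5  6  7
 c  2  1  1  2  3  4  5  6  7
 j  3  2  1  2  3  4  5  6  7
 f  4  3  2  2  3  4  5  6  6
 o  5  4  3  3  3  4  5  6  7
 o  6  5  4  4  4  4  5  6  7
 a  7  6  5  5  5  5  5  6  7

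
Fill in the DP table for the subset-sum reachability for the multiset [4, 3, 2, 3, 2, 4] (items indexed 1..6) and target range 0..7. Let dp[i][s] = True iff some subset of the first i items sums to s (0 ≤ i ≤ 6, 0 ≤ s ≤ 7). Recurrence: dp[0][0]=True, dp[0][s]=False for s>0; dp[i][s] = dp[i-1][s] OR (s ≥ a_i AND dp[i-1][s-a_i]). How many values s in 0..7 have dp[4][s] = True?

7

i\s   0   1   2   3   4   5   6   7
  0   T   F   F   F   F   F   F   F
  1   T   F   F   F   T   F   F   F
  2   T   F   F   T   T   F   F   T
  3   T   F   T   T   T   T   T   T
  4   T   F   T   T   T   T   T   T
  5   T   F   T   T   T   T   T   T
  6   T   F   T   T   T   T   T   T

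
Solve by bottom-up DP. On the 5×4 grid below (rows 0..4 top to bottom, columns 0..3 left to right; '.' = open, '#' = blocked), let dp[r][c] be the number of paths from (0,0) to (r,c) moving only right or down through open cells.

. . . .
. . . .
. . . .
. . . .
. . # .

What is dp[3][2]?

r\c   0   1   2   3
  0   1   1   1   1
  1   1   2   3   4
  2   1   3   6  10
  3   1   4  10  20
  4   1   5   0  20

10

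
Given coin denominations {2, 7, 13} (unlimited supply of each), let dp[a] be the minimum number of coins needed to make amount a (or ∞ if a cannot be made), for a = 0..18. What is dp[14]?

 a  0  1  2  3  4  5  6  7  8  9 10 11 12 13 14 15 16 17 18
dp  0  -  1  -  2  -  3  1  4  2  5  3  6  1  2  2  3  3  4
(- denotes ∞ / unreachable)

2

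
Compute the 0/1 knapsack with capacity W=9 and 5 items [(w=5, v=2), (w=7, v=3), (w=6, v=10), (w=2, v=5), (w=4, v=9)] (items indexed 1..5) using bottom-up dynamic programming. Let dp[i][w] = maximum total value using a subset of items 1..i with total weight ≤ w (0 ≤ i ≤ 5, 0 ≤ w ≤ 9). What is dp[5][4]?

i\w   0   1   2   3   4   5   6   7   8   9
  0   0   0   0   0   0   0   0   0   0   0
  1   0   0   0   0   0   2   2   2   2   2
  2   0   0   0   0   0   2   2   3   3   3
  3   0   0   0   0   0   2  10  10  10  10
  4   0   0   5   5   5   5  10  10  15  15
  5   0   0   5   5   9   9  14  14  15  15

9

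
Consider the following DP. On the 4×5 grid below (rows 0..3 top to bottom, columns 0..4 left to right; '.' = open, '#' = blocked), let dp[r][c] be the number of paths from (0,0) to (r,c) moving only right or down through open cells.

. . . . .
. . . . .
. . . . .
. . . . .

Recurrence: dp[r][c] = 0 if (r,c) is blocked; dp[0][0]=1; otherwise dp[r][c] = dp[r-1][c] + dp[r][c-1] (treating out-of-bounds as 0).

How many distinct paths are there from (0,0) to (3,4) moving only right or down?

35

r\c   0   1   2   3   4
  0   1   1   1   1   1
  1   1   2   3   4   5
  2   1   3   6  10  15
  3   1   4  10  20  35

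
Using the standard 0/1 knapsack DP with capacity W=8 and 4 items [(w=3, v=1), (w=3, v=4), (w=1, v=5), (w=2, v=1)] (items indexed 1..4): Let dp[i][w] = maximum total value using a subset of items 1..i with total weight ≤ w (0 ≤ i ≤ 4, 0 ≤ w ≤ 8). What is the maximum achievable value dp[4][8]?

10

i\w   0   1   2   3   4   5   6   7   8
  0   0   0   0   0   0   0   0   0   0
  1   0   0   0   1   1   1   1   1   1
  2   0   0   0   4   4   4   5   5   5
  3   0   5   5   5   9   9   9  10  10
  4   0   5   5   6   9   9  10  10  10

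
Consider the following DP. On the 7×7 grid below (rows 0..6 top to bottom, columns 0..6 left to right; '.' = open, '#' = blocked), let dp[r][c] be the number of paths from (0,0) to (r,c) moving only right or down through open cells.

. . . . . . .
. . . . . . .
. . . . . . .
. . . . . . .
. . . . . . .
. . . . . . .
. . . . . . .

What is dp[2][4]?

r\c   0   1   2   3   4   5   6
  0   1   1   1   1   1   1   1
  1   1   2   3   4   5   6   7
  2   1   3   6  10  15  21  28
  3   1   4  10  20  35  56  84
  4   1   5  15  35  70 126 210
  5   1   6  21  56 126 252 462
  6   1   7  28  84 210 462 924

15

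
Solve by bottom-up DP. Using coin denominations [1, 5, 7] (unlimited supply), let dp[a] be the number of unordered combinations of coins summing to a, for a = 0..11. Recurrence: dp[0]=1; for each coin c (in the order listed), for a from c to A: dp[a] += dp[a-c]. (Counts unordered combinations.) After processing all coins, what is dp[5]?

2

after  coin     0     1     2     3     4     5     6     7     8     9    10    11
          1     1     1     1     1     1     1     1     1     1     1     1     1
          5     1     1     1     1     1     2     2     2     2     2     3     3
          7     1     1     1     1     1     2     2     3     3     3     4     4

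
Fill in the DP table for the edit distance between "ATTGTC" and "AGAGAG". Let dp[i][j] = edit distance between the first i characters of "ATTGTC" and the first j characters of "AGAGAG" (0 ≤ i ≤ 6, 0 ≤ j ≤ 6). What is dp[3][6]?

5

   ''  A  G  A  G  A  G
''  0  1  2  3  4  5  6
 A  1  0  1  2  3  4  5
 T  2  1  1  2  3  4  5
 T  3  2  2  2  3  4  5
 G  4  3  2  3  2  3  4
 T  5  4  3  3  3  3  4
 C  6  5  4  4  4  4  4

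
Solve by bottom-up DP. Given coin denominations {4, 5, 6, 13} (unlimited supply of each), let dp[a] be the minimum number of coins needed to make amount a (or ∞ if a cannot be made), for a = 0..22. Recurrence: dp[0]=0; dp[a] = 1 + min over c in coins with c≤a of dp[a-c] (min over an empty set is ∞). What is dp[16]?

 a  0  1  2  3  4  5  6  7  8  9 10 11 12 13 14 15 16 17 18 19 20 21 22
dp  0  -  -  -  1  1  1  -  2  2  2  2  2  1  3  3  3  2  2  2  4  3  3
(- denotes ∞ / unreachable)

3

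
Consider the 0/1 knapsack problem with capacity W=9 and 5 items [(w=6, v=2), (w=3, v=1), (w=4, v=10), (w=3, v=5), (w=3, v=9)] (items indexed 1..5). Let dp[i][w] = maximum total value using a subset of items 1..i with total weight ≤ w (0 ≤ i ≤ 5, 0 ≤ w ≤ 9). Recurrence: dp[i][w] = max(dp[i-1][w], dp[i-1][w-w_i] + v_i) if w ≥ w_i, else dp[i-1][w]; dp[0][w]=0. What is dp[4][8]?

15

i\w   0   1   2   3   4   5   6   7   8   9
  0   0   0   0   0   0   0   0   0   0   0
  1   0   0   0   0   0   0   2   2   2   2
  2   0   0   0   1   1   1   2   2   2   3
  3   0   0   0   1  10  10  10  11  11  11
  4   0   0   0   5  10  10  10  15  15  15
  5   0   0   0   9  10  10  14  19  19  19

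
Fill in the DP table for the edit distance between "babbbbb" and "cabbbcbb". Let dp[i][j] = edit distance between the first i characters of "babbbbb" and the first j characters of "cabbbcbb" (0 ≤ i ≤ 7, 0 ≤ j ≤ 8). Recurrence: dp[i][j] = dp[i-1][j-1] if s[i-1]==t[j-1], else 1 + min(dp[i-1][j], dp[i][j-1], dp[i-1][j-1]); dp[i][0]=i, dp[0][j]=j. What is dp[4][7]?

   ''  c  a  b  b  b  c  b  b
''  0  1  2  3  4  5  6  7  8
 b  1  1  2  2  3  4  5  6  7
 a  2  2  1  2  3  4  5  6  7
 b  3  3  2  1  2  3  4  5  6
 b  4  4  3  2  1  2  3  4  5
 b  5  5  4  3  2  1  2  3  4
 b  6  6  5  4  3  2  2  2  3
 b  7  7  6  5  4  3  3  2  2

4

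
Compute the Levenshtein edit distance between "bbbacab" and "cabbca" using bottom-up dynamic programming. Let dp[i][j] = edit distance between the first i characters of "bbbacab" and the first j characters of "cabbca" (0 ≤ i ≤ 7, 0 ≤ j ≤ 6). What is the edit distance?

   ''  c  a  b  b  c  a
''  0  1  2  3  4  5  6
 b  1  1  2  2  3  4  5
 b  2  2  2  2  2  3  4
 b  3  3  3  2  2  3  4
 a  4  4  3  3  3  3  3
 c  5  4  4  4  4  3  4
 a  6  5  4  5  5  4  3
 b  7  6  5  4  5  5  4

4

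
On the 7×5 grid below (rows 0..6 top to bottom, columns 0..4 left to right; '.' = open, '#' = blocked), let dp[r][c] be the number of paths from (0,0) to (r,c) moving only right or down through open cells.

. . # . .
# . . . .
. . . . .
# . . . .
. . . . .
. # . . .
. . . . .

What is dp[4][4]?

20

r\c   0   1   2   3   4
  0   1   1   0   0   0
  1   0   1   1   1   1
  2   0   1   2   3   4
  3   0   1   3   6  10
  4   0   1   4  10  20
  5   0   0   4  14  34
  6   0   0   4  18  52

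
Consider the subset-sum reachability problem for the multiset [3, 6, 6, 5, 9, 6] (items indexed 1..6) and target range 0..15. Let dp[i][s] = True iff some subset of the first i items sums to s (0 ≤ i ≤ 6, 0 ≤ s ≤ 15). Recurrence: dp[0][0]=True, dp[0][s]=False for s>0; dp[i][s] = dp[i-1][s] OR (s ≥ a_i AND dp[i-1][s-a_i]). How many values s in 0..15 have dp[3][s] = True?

6

i\s   0   1   2   3   4   5   6   7   8   9  10  11  12  13  14  15
  0   T   F   F   F   F   F   F   F   F   F   F   F   F   F   F   F
  1   T   F   F   T   F   F   F   F   F   F   F   F   F   F   F   F
  2   T   F   F   T   F   F   T   F   F   T   F   F   F   F   F   F
  3   T   F   F   T   F   F   T   F   F   T   F   F   T   F   F   T
  4   T   F   F   T   F   T   T   F   T   T   F   T   T   F   T   T
  5   T   F   F   T   F   T   T   F   T   T   F   T   T   F   T   T
  6   T   F   F   T   F   T   T   F   T   T   F   T   T   F   T   T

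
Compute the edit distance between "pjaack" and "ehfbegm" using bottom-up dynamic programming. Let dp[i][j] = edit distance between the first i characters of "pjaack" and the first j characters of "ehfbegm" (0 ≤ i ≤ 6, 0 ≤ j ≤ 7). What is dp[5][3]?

   ''  e  h  f  b  e  g  m
''  0  1  2  3  4  5  6  7
 p  1  1  2  3  4  5  6  7
 j  2  2  2  3  4  5  6  7
 a  3  3  3  3  4  5  6  7
 a  4  4  4  4  4  5  6  7
 c  5  5  5  5  5  5  6  7
 k  6  6  6  6  6  6  6  7

5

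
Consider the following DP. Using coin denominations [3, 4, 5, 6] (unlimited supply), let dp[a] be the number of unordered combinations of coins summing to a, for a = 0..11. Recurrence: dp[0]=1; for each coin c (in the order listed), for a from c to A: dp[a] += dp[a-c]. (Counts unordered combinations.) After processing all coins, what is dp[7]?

after  coin     0     1     2     3     4     5     6     7     8     9    10    11
          3     1     0     0     1     0     0     1     0     0     1     0     0
          4     1     0     0     1     1     0     1     1     1     1     1     1
          5     1     0     0     1     1     1     1     1     2     2     2     2
          6     1     0     0     1     1     1     2     1     2     3     3     3

1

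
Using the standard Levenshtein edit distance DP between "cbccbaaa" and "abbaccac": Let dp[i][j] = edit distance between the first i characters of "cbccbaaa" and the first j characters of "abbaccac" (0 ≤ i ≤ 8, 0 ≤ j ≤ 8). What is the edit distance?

   ''  a  b  b  a  c  c  a  c
''  0  1  2  3  4  5  6  7  8
 c  1  1  2  3  4  4  5  6  7
 b  2  2  1  2  3  4  5  6  7
 c  3  3  2  2  3  3  4  5  6
 c  4  4  3  3  3  3  3  4  5
 b  5  5  4  3  4  4  4  4  5
 a  6  5  5  4  3  4  5  4  5
 a  7  6  6  5  4  4  5  5  5
 a  8  7  7  6  5  5  5  5  6

6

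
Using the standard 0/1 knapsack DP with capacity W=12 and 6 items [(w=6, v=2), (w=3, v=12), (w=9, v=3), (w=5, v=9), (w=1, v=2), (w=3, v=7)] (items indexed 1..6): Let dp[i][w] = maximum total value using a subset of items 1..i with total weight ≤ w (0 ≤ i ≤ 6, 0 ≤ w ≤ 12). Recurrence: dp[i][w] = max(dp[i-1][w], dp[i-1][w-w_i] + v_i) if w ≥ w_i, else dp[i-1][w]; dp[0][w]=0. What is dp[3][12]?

15

i\w   0   1   2   3   4   5   6   7   8   9  10  11  12
  0   0   0   0   0   0   0   0   0   0   0   0   0   0
  1   0   0   0   0   0   0   2   2   2   2   2   2   2
  2   0   0   0  12  12  12  12  12  12  14  14  14  14
  3   0   0   0  12  12  12  12  12  12  14  14  14  15
  4   0   0   0  12  12  12  12  12  21  21  21  21  21
  5   0   2   2  12  14  14  14  14  21  23  23  23  23
  6   0   2   2  12  14  14  19  21  21  23  23  28  30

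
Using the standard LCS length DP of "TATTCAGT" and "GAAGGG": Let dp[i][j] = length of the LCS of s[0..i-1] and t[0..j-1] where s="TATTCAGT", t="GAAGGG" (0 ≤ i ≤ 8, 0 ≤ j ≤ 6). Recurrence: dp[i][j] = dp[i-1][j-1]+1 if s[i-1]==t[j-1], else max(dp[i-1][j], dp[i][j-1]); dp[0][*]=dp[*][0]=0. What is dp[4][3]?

1

   ''  G  A  A  G  G  G
''  0  0  0  0  0  0  0
 T  0  0  0  0  0  0  0
 A  0  0  1  1  1  1  1
 T  0  0  1  1  1  1  1
 T  0  0  1  1  1  1  1
 C  0  0  1  1  1  1  1
 A  0  0  1  2  2  2  2
 G  0  1  1  2  3  3  3
 T  0  1  1  2  3  3  3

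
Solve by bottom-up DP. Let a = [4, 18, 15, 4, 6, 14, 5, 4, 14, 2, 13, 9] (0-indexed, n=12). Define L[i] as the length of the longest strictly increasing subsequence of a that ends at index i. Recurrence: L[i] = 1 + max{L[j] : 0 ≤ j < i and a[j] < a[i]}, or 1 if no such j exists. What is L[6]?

   i    0    1    2    3    4    5    6    7    8    9   10   11
a[i]    4   18   15    4    6   14    5    4   14    2   13    9
L[i]    1    2    2    1    2    3    2    1    3    1    3    3

2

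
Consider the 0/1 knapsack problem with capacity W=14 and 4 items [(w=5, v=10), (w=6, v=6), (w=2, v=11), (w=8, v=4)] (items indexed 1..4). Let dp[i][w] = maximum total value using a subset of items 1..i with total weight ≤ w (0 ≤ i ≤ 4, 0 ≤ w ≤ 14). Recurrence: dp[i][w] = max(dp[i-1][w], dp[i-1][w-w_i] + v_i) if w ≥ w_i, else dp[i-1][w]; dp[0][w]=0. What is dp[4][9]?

i\w   0   1   2   3   4   5   6   7   8   9  10  11  12  13  14
  0   0   0   0   0   0   0   0   0   0   0   0   0   0   0   0
  1   0   0   0   0   0  10  10  10  10  10  10  10  10  10  10
  2   0   0   0   0   0  10  10  10  10  10  10  16  16  16  16
  3   0   0  11  11  11  11  11  21  21  21  21  21  21  27  27
  4   0   0  11  11  11  11  11  21  21  21  21  21  21  27  27

21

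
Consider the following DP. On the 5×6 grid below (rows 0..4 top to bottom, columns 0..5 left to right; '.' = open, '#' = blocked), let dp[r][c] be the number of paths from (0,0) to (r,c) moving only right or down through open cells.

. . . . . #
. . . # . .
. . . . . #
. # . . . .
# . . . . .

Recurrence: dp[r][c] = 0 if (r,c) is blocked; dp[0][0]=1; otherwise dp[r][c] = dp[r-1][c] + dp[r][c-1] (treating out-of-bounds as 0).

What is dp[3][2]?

r\c   0   1   2   3   4   5
  0   1   1   1   1   1   0
  1   1   2   3   0   1   1
  2   1   3   6   6   7   0
  3   1   0   6  12  19  19
  4   0   0   6  18  37  56

6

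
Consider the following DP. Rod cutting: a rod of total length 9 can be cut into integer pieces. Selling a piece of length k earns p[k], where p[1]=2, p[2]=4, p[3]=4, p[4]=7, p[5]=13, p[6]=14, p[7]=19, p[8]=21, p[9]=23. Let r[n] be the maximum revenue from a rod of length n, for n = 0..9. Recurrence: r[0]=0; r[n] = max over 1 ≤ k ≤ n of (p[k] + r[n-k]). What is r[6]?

15

   n    0    1    2    3    4    5    6    7    8    9
r[n]    0    2    4    6    8   13   15   19   21   23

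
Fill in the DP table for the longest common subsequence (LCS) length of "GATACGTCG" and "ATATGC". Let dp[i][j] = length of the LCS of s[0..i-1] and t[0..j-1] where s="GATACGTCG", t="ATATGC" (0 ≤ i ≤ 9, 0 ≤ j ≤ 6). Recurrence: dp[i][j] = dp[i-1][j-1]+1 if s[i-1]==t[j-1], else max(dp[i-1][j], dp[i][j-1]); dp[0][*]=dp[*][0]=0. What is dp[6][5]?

   ''  A  T  A  T  G  C
''  0  0  0  0  0  0  0
 G  0  0  0  0  0  1  1
 A  0  1  1  1  1  1  1
 T  0  1  2  2  2  2  2
 A  0  1  2  3  3  3  3
 C  0  1  2  3  3  3  4
 G  0  1  2  3  3  4  4
 T  0  1  2  3  4  4  4
 C  0  1  2  3  4  4  5
 G  0  1  2  3  4  5  5

4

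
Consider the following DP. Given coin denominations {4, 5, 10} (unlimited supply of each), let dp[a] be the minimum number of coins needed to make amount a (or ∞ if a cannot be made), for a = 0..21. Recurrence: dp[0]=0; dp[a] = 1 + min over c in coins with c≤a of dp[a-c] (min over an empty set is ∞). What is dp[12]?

 a  0  1  2  3  4  5  6  7  8  9 10 11 12 13 14 15 16 17 18 19 20 21
dp  0  -  -  -  1  1  -  -  2  2  1  -  3  3  2  2  4  4  3  3  2  5
(- denotes ∞ / unreachable)

3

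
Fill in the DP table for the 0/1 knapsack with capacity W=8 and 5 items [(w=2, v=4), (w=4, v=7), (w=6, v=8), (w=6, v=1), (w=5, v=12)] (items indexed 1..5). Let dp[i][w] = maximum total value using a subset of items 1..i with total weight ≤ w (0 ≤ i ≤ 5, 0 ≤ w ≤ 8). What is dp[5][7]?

i\w   0   1   2   3   4   5   6   7   8
  0   0   0   0   0   0   0   0   0   0
  1   0   0   4   4   4   4   4   4   4
  2   0   0   4   4   7   7  11  11  11
  3   0   0   4   4   7   7  11  11  12
  4   0   0   4   4   7   7  11  11  12
  5   0   0   4   4   7  12  12  16  16

16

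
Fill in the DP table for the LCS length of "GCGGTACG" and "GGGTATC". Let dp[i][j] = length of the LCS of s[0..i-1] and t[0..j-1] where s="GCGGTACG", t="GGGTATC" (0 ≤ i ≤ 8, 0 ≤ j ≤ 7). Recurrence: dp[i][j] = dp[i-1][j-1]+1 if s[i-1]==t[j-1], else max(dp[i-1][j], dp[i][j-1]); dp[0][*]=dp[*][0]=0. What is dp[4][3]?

3

   ''  G  G  G  T  A  T  C
''  0  0  0  0  0  0  0  0
 G  0  1  1  1  1  1  1  1
 C  0  1  1  1  1  1  1  2
 G  0  1  2  2  2  2  2  2
 G  0  1  2  3  3  3  3  3
 T  0  1  2  3  4  4  4  4
 A  0  1  2  3  4  5  5  5
 C  0  1  2  3  4  5  5  6
 G  0  1  2  3  4  5  5  6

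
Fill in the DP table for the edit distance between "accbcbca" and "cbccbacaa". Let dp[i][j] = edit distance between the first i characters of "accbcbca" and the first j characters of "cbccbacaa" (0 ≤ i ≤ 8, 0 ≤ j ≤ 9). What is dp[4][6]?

3

   ''  c  b  c  c  b  a  c  a  a
''  0  1  2  3  4  5  6  7  8  9
 a  1  1  2  3  4  5  5  6  7  8
 c  2  1  2  2  3  4  5  5  6  7
 c  3  2  2  2  2  3  4  5  6  7
 b  4  3  2  3  3  2  3  4  5  6
 c  5  4  3  2  3  3  3  3  4  5
 b  6  5  4  3  3  3  4  4  4  5
 c  7  6  5  4  3  4  4  4  5  5
 a  8  7  6  5  4  4  4  5  4  5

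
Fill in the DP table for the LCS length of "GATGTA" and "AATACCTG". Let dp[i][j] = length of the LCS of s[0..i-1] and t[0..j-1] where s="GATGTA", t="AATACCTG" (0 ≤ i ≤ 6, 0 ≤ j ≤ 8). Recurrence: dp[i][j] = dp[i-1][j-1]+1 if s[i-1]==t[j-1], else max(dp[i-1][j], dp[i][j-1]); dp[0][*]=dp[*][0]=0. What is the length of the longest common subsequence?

   ''  A  A  T  A  C  C  T  G
''  0  0  0  0  0  0  0  0  0
 G  0  0  0  0  0  0  0  0  1
 A  0  1  1  1  1  1  1  1  1
 T  0  1  1  2  2  2  2  2  2
 G  0  1  1  2  2  2  2  2  3
 T  0  1  1  2  2  2  2  3  3
 A  0  1  2  2  3  3  3  3  3

3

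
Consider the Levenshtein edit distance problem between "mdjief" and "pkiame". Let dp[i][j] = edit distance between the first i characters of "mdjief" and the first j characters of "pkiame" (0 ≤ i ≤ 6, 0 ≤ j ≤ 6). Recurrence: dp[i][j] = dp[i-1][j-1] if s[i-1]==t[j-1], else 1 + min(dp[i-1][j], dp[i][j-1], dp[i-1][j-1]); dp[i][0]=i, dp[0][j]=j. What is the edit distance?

   ''  p  k  i  a  m  e
''  0  1  2  3  4  5  6
 m  1  1  2  3  4  4  5
 d  2  2  2  3  4  5  5
 j  3  3  3  3  4  5  6
 i  4  4  4  3  4  5  6
 e  5  5  5  4  4  5  5
 f  6  6  6  5  5  5  6

6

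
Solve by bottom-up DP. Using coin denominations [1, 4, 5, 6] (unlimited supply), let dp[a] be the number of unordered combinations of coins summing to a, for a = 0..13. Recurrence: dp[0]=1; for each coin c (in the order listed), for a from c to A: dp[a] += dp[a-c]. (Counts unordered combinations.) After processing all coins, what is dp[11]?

9

after  coin     0     1     2     3     4     5     6     7     8     9    10    11    12    13
          1     1     1     1     1     1     1     1     1     1     1     1     1     1     1
          4     1     1     1     1     2     2     2     2     3     3     3     3     4     4
          5     1     1     1     1     2     3     3     3     4     5     6     6     7     8
          6     1     1     1     1     2     3     4     4     5     6     8     9    11    12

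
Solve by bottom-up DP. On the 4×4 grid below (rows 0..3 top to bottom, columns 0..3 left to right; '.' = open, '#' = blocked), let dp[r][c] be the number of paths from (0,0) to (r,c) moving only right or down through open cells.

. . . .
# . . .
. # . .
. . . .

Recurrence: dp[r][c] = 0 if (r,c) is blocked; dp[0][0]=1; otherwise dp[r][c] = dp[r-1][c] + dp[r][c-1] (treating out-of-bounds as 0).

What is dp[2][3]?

r\c   0   1   2   3
  0   1   1   1   1
  1   0   1   2   3
  2   0   0   2   5
  3   0   0   2   7

5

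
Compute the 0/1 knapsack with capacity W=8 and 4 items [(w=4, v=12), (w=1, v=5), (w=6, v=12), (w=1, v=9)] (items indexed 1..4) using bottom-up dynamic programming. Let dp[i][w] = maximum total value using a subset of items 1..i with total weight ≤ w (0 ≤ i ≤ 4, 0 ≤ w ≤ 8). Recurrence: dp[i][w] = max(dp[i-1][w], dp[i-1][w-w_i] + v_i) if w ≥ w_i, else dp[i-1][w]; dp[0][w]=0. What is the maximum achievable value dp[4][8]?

26

i\w   0   1   2   3   4   5   6   7   8
  0   0   0   0   0   0   0   0   0   0
  1   0   0   0   0  12  12  12  12  12
  2   0   5   5   5  12  17  17  17  17
  3   0   5   5   5  12  17  17  17  17
  4   0   9  14  14  14  21  26  26  26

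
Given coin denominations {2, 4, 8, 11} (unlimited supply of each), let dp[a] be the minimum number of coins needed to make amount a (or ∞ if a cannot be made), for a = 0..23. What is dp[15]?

 a  0  1  2  3  4  5  6  7  8  9 10 11 12 13 14 15 16 17 18 19 20 21 22 23
dp  0  -  1  -  1  -  2  -  1  -  2  1  2  2  3  2  2  3  3  2  3  3  2  3
(- denotes ∞ / unreachable)

2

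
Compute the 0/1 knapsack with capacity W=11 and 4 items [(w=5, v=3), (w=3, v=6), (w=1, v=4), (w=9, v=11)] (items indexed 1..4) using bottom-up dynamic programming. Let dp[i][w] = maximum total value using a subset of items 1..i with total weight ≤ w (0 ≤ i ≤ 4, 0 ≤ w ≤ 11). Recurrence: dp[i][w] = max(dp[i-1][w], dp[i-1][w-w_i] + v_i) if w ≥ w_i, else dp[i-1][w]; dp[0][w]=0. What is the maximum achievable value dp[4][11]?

i\w   0   1   2   3   4   5   6   7   8   9  10  11
  0   0   0   0   0   0   0   0   0   0   0   0   0
  1   0   0   0   0   0   3   3   3   3   3   3   3
  2   0   0   0   6   6   6   6   6   9   9   9   9
  3   0   4   4   6  10  10  10  10  10  13  13  13
  4   0   4   4   6  10  10  10  10  10  13  15  15

15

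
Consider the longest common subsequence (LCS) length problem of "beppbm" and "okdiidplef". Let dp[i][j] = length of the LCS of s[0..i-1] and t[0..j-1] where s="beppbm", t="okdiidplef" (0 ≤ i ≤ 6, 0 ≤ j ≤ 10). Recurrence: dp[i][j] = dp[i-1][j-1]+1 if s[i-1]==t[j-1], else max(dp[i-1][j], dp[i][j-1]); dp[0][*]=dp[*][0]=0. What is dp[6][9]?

   ''  o  k  d  i  i  d  p  l  e  f
''  0  0  0  0  0  0  0  0  0  0  0
 b  0  0  0  0  0  0  0  0  0  0  0
 e  0  0  0  0  0  0  0  0  0  1  1
 p  0  0  0  0  0  0  0  1  1  1  1
 p  0  0  0  0  0  0  0  1  1  1  1
 b  0  0  0  0  0  0  0  1  1  1  1
 m  0  0  0  0  0  0  0  1  1  1  1

1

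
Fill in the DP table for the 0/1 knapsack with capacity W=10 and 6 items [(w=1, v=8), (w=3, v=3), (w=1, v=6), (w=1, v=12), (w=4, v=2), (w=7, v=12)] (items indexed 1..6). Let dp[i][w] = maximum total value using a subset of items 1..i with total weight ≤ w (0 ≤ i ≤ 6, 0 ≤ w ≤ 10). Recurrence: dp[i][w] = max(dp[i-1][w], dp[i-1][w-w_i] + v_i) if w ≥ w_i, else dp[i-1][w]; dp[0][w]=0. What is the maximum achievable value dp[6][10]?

i\w   0   1   2   3   4   5   6   7   8   9  10
  0   0   0   0   0   0   0   0   0   0   0   0
  1   0   8   8   8   8   8   8   8   8   8   8
  2   0   8   8   8  11  11  11  11  11  11  11
  3   0   8  14  14  14  17  17  17  17  17  17
  4   0  12  20  26  26  26  29  29  29  29  29
  5   0  12  20  26  26  26  29  29  29  29  31
  6   0  12  20  26  26  26  29  29  29  32  38

38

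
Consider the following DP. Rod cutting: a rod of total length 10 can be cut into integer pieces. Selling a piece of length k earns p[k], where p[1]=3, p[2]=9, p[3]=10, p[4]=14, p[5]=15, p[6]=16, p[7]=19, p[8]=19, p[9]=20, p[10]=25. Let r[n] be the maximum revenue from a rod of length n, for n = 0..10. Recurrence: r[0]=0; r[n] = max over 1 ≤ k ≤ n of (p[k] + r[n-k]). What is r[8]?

36

   n    0    1    2    3    4    5    6    7    8    9   10
r[n]    0    3    9   12   18   21   27   30   36   39   45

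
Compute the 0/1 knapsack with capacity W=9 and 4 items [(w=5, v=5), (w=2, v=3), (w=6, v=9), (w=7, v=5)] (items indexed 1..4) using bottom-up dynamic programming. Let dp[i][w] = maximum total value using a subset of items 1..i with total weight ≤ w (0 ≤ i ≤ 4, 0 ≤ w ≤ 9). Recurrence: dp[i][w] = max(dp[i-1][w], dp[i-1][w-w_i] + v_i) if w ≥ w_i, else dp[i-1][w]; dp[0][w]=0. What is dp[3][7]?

9

i\w   0   1   2   3   4   5   6   7   8   9
  0   0   0   0   0   0   0   0   0   0   0
  1   0   0   0   0   0   5   5   5   5   5
  2   0   0   3   3   3   5   5   8   8   8
  3   0   0   3   3   3   5   9   9  12  12
  4   0   0   3   3   3   5   9   9  12  12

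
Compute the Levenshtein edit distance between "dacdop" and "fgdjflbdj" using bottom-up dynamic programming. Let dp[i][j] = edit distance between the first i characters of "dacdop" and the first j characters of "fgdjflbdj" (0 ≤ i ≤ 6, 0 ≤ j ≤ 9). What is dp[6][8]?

   ''  f  g  d  j  f  l  b  d  j
''  0  1  2  3  4  5  6  7  8  9
 d  1  1  2  2  3  4  5  6  7  8
 a  2  2  2  3  3  4  5  6  7  8
 c  3  3  3  3  4  4  5  6  7  8
 d  4  4  4  3  4  5  5  6  6  7
 o  5  5  5  4  4  5  6  6  7  7
 p  6  6  6  5  5  5  6  7  7  8

7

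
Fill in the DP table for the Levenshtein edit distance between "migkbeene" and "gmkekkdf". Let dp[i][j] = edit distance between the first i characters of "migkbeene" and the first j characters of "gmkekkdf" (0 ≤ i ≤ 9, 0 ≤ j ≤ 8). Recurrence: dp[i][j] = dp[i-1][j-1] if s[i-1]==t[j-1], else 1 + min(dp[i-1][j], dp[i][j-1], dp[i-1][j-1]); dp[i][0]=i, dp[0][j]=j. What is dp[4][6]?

   ''  g  m  k  e  k  k  d  f
''  0  1  2  3  4  5  6  7  8
 m  1  1  1  2  3  4  5  6  7
 i  2  2  2  2  3  4  5  6  7
 g  3  2  3  3  3  4  5  6  7
 k  4  3  3  3  4  3  4  5  6
 b  5  4  4  4  4  4  4  5  6
 e  6  5  5  5  4  5  5  5  6
 e  7  6  6  6  5  5  6  6  6
 n  8  7  7  7  6  6  6  7  7
 e  9  8  8  8  7  7  7  7  8

4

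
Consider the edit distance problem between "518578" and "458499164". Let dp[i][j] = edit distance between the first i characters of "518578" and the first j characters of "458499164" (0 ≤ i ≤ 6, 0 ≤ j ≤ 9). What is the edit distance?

   ''  4  5  8  4  9  9  1  6  4
''  0  1  2  3  4  5  6  7  8  9
 5  1  1  1  2  3  4  5  6  7  8
 1  2  2  2  2  3  4  5  5  6  7
 8  3  3  3  2  3  4  5  6  6  7
 5  4  4  3  3  3  4  5  6  7  7
 7  5  5  4  4  4  4  5  6  7  8
 8  6  6  5  4  5  5  5  6  7  8

8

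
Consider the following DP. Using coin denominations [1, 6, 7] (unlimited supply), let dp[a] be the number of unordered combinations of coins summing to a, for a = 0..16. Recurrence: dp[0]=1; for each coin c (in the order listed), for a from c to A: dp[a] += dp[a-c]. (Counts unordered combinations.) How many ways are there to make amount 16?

after  coin     0     1     2     3     4     5     6     7     8     9    10    11    12    13    14    15    16
          1     1     1     1     1     1     1     1     1     1     1     1     1     1     1     1     1     1
          6     1     1     1     1     1     1     2     2     2     2     2     2     3     3     3     3     3
          7     1     1     1     1     1     1     2     3     3     3     3     3     4     5     6     6     6

6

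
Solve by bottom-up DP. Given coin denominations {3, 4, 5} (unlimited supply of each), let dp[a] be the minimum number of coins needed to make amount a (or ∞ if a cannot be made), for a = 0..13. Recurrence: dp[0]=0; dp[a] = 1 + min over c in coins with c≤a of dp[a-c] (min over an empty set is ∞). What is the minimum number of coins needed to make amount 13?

 a  0  1  2  3  4  5  6  7  8  9 10 11 12 13
dp  0  -  -  1  1  1  2  2  2  2  2  3  3  3
(- denotes ∞ / unreachable)

3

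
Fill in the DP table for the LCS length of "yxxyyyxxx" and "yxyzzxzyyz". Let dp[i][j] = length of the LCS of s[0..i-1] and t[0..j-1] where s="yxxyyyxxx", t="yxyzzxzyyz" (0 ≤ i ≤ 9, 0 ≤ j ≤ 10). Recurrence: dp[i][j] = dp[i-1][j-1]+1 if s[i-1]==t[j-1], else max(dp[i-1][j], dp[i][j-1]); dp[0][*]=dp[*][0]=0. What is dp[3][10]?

3

   ''  y  x  y  z  z  x  z  y  y  z
''  0  0  0  0  0  0  0  0  0  0  0
 y  0  1  1  1  1  1  1  1  1  1  1
 x  0  1  2  2  2  2  2  2  2  2  2
 x  0  1  2  2  2  2  3  3  3  3  3
 y  0  1  2  3  3  3  3  3  4  4  4
 y  0  1  2  3  3  3  3  3  4  5  5
 y  0  1  2  3  3  3  3  3  4  5  5
 x  0  1  2  3  3  3  4  4  4  5  5
 x  0  1  2  3  3  3  4  4  4  5  5
 x  0  1  2  3  3  3  4  4  4  5  5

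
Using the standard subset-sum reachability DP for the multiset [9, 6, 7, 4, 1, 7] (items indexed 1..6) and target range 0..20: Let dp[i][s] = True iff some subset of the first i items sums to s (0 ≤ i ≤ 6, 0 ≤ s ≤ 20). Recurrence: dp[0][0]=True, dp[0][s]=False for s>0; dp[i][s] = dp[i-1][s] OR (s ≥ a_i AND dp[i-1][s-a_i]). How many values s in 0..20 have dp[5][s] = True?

i\s   0   1   2   3   4   5   6   7   8   9  10  11  12  13  14  15  16  17  18  19  20
  0   T   F   F   F   F   F   F   F   F   F   F   F   F   F   F   F   F   F   F   F   F
  1   T   F   F   F   F   F   F   F   F   T   F   F   F   F   F   F   F   F   F   F   F
  2   T   F   F   F   F   F   T   F   F   T   F   F   F   F   F   T   F   F   F   F   F
  3   T   F   F   F   F   F   T   T   F   T   F   F   F   T   F   T   T   F   F   F   F
  4   T   F   F   F   T   F   T   T   F   T   T   T   F   T   F   T   T   T   F   T   T
  5   T   T   F   F   T   T   T   T   T   T   T   T   T   T   T   T   T   T   T   T   T
  6   T   T   F   F   T   T   T   T   T   T   T   T   T   T   T   T   T   T   T   T   T

19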